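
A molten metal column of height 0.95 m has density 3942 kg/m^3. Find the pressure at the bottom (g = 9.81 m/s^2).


Formula: P = rho * g * h
rho * g = 3942 * 9.81 = 38671.02 N/m^3
P = 38671.02 * 0.95 = 36737.4690 Pa


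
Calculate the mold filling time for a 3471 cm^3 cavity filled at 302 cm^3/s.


Formula: t_fill = V_mold / Q_flow
t = 3471 cm^3 / 302 cm^3/s = 11.4934 s

Final answer: 11.4934 s


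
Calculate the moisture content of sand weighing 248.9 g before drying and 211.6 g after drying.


Formula: MC = (W_wet - W_dry) / W_wet * 100
Water mass = 248.9 - 211.6 = 37.3 g
MC = 37.3 / 248.9 * 100 = 14.9859%

14.9859%


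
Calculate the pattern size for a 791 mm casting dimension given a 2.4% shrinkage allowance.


Formula: L_pattern = L_casting * (1 + shrinkage_rate/100)
Shrinkage factor = 1 + 2.4/100 = 1.024
L_pattern = 791 mm * 1.024 = 809.9840 mm

809.9840 mm


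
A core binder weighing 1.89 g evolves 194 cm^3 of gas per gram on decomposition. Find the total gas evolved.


Formula: V_gas = W_binder * gas_evolution_rate
V = 1.89 g * 194 cm^3/g = 366.6600 cm^3

Final answer: 366.6600 cm^3


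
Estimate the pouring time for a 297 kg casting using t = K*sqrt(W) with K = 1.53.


Formula: t = K * sqrt(W)
sqrt(W) = sqrt(297) = 17.23369
t = 1.53 * 17.23369 = 26.3675 s

Final answer: 26.3675 s


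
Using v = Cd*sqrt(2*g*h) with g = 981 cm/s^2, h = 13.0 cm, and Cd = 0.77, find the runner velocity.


Formula: v = Cd * sqrt(2 * g * h)  (Torricelli with discharge coefficient)
2*g*h = 2 * 981 * 13.0 = 25506.0 cm^2/s^2
sqrt(25506.0) = 159.70598 cm/s
v = 0.77 * 159.70598 = 122.9736 cm/s

122.9736 cm/s


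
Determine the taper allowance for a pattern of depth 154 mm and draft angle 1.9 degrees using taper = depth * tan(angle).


Formula: taper = depth * tan(draft_angle)
tan(1.9 deg) = 0.0331734
taper = 154 mm * 0.0331734 = 5.1087 mm

Answer: 5.1087 mm


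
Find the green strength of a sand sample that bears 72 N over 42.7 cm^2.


Formula: Compressive Strength = Force / Area
Strength = 72 N / 42.7 cm^2 = 1.6862 N/cm^2

Answer: 1.6862 N/cm^2


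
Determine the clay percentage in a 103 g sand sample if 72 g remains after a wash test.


Formula: Clay% = (W_total - W_washed) / W_total * 100
Clay mass = 103 - 72 = 31 g
Clay% = 31 / 103 * 100 = 30.0971%

Final answer: 30.0971%


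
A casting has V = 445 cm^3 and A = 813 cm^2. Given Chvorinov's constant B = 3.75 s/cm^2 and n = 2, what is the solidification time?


Formula: t_s = B * (V/A)^n  (Chvorinov's rule, n=2)
Modulus M = V/A = 445/813 = 0.547355 cm
M^2 = 0.547355^2 = 0.299597 cm^2
t_s = 3.75 * 0.299597 = 1.1235 s

1.1235 s


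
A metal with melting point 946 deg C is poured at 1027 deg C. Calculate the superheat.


Formula: Superheat = T_pour - T_melt
Superheat = 1027 - 946 = 81 deg C

Final answer: 81 deg C


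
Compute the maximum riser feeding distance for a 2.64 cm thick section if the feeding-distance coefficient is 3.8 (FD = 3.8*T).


Formula: FD = 3.8 * T  (riser feeding-distance rule)
FD = 3.8 * 2.64 cm = 10.0320 cm


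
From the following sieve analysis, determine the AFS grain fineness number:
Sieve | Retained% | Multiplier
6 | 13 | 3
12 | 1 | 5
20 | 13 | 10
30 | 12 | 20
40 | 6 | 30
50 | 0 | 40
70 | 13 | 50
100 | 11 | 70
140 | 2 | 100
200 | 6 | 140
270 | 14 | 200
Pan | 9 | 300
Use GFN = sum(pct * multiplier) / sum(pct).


Formula: GFN = sum(pct * multiplier) / sum(pct)
sum(pct * multiplier) = 8554
sum(pct) = 100
GFN = 8554 / 100 = 85.54

85.54


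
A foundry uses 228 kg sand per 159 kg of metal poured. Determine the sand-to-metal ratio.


Formula: Sand-to-Metal Ratio = W_sand / W_metal
Ratio = 228 kg / 159 kg = 1.4340

1.4340


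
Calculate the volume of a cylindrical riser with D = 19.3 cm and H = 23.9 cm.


Formula: V = pi * (D/2)^2 * H  (cylinder volume)
Radius = D/2 = 19.3/2 = 9.65 cm
V = pi * 9.65^2 * 23.9 = 6992.0158 cm^3

Final answer: 6992.0158 cm^3


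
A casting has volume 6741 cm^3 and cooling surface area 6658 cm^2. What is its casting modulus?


Formula: Casting Modulus M = V / A
M = 6741 cm^3 / 6658 cm^2 = 1.0125 cm

Final answer: 1.0125 cm


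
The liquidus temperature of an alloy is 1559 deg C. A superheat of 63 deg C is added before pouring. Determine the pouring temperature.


Formula: T_pour = T_melt + Superheat
T_pour = 1559 + 63 = 1622 deg C

1622 deg C


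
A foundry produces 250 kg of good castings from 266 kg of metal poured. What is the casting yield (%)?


Formula: Casting Yield = (W_good / W_total) * 100
Yield = (250 kg / 266 kg) * 100 = 93.9850%

Answer: 93.9850%


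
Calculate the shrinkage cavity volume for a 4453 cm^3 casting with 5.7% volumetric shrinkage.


Formula: V_shrink = V_casting * shrinkage_pct / 100
V_shrink = 4453 cm^3 * 5.7 / 100 = 253.8210 cm^3

253.8210 cm^3


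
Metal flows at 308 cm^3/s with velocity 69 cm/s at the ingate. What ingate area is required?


Formula: A_ingate = Q / v  (continuity equation)
A = 308 cm^3/s / 69 cm/s = 4.4638 cm^2


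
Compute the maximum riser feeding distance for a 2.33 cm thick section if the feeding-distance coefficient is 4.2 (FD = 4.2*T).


Formula: FD = 4.2 * T  (riser feeding-distance rule)
FD = 4.2 * 2.33 cm = 9.7860 cm

Final answer: 9.7860 cm


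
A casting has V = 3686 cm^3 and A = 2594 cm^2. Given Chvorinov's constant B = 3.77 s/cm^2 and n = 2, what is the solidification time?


Formula: t_s = B * (V/A)^n  (Chvorinov's rule, n=2)
Modulus M = V/A = 3686/2594 = 1.420971 cm
M^2 = 1.420971^2 = 2.019159 cm^2
t_s = 3.77 * 2.019159 = 7.6122 s


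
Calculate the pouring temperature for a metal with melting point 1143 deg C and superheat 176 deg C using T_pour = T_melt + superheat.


Formula: T_pour = T_melt + Superheat
T_pour = 1143 + 176 = 1319 deg C

Answer: 1319 deg C


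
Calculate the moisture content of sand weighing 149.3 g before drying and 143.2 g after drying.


Formula: MC = (W_wet - W_dry) / W_wet * 100
Water mass = 149.3 - 143.2 = 6.1 g
MC = 6.1 / 149.3 * 100 = 4.0857%

Final answer: 4.0857%


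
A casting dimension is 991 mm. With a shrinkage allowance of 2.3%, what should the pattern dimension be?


Formula: L_pattern = L_casting * (1 + shrinkage_rate/100)
Shrinkage factor = 1 + 2.3/100 = 1.023
L_pattern = 991 mm * 1.023 = 1013.7930 mm

1013.7930 mm


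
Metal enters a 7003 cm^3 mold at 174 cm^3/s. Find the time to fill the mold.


Formula: t_fill = V_mold / Q_flow
t = 7003 cm^3 / 174 cm^3/s = 40.2471 s

40.2471 s


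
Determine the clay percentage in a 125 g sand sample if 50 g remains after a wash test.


Formula: Clay% = (W_total - W_washed) / W_total * 100
Clay mass = 125 - 50 = 75 g
Clay% = 75 / 125 * 100 = 60.0000%


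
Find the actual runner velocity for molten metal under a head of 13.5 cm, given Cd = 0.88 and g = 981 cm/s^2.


Formula: v = Cd * sqrt(2 * g * h)  (Torricelli with discharge coefficient)
2*g*h = 2 * 981 * 13.5 = 26487.0 cm^2/s^2
sqrt(26487.0) = 162.74827 cm/s
v = 0.88 * 162.74827 = 143.2185 cm/s

143.2185 cm/s


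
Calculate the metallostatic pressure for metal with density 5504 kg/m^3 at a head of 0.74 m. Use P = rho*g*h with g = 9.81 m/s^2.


Formula: P = rho * g * h
rho * g = 5504 * 9.81 = 53994.24 N/m^3
P = 53994.24 * 0.74 = 39955.7376 Pa

39955.7376 Pa


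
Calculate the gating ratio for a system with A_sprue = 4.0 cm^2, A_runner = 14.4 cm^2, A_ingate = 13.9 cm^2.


Sprue:Runner:Ingate = 1 : 14.4/4.0 : 13.9/4.0 = 1:3.60:3.48

Final answer: 1:3.60:3.48


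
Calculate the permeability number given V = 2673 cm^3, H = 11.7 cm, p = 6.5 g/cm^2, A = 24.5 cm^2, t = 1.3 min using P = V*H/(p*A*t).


Formula: Permeability Number P = (V * H) / (p * A * t)
Numerator: V * H = 2673 * 11.7 = 31274.1
Denominator: p * A * t = 6.5 * 24.5 * 1.3 = 207.025
P = 31274.1 / 207.025 = 151.0644


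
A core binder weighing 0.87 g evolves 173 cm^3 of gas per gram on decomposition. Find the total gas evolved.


Formula: V_gas = W_binder * gas_evolution_rate
V = 0.87 g * 173 cm^3/g = 150.5100 cm^3

Answer: 150.5100 cm^3


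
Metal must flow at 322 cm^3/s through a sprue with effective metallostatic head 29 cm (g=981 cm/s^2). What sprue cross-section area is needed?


Formula: v = sqrt(2*g*h), A = Q/v
Velocity: v = sqrt(2 * 981 * 29) = sqrt(56898) = 238.5330 cm/s
Sprue area: A = Q / v = 322 / 238.5330 = 1.3499 cm^2


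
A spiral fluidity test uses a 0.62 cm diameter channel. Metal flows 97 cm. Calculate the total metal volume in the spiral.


Formula: V = pi * (d/2)^2 * L  (cylinder volume)
Radius = 0.62/2 = 0.31 cm
V = pi * 0.31^2 * 97 = 29.2850 cm^3

29.2850 cm^3


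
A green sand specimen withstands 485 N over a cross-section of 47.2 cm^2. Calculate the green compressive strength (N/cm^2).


Formula: Compressive Strength = Force / Area
Strength = 485 N / 47.2 cm^2 = 10.2754 N/cm^2

Final answer: 10.2754 N/cm^2


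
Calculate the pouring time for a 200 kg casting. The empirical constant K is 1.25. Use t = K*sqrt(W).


Formula: t = K * sqrt(W)
sqrt(W) = sqrt(200) = 14.14214
t = 1.25 * 14.14214 = 17.6777 s

Answer: 17.6777 s


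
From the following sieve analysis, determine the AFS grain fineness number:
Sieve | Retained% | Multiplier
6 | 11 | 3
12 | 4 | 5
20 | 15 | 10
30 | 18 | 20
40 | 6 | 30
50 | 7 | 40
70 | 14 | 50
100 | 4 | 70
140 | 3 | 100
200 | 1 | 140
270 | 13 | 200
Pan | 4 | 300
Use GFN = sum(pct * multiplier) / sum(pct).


Formula: GFN = sum(pct * multiplier) / sum(pct)
sum(pct * multiplier) = 6243
sum(pct) = 100
GFN = 6243 / 100 = 62.43

Final answer: 62.43


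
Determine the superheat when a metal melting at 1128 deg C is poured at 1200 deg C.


Formula: Superheat = T_pour - T_melt
Superheat = 1200 - 1128 = 72 deg C

72 deg C


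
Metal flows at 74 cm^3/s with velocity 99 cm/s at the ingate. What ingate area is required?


Formula: A_ingate = Q / v  (continuity equation)
A = 74 cm^3/s / 99 cm/s = 0.7475 cm^2

Answer: 0.7475 cm^2


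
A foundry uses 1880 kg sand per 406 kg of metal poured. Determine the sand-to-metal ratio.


Formula: Sand-to-Metal Ratio = W_sand / W_metal
Ratio = 1880 kg / 406 kg = 4.6305


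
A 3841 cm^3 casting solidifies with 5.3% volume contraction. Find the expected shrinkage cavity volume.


Formula: V_shrink = V_casting * shrinkage_pct / 100
V_shrink = 3841 cm^3 * 5.3 / 100 = 203.5730 cm^3


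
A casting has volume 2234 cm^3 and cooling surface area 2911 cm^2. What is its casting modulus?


Formula: Casting Modulus M = V / A
M = 2234 cm^3 / 2911 cm^2 = 0.7674 cm

0.7674 cm


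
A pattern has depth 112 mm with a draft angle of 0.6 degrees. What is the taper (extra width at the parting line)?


Formula: taper = depth * tan(draft_angle)
tan(0.6 deg) = 0.0104724
taper = 112 mm * 0.0104724 = 1.1729 mm


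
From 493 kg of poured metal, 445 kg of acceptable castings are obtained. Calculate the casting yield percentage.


Formula: Casting Yield = (W_good / W_total) * 100
Yield = (445 kg / 493 kg) * 100 = 90.2637%


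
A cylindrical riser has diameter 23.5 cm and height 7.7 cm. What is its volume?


Formula: V = pi * (D/2)^2 * H  (cylinder volume)
Radius = D/2 = 23.5/2 = 11.75 cm
V = pi * 11.75^2 * 7.7 = 3339.7682 cm^3

3339.7682 cm^3


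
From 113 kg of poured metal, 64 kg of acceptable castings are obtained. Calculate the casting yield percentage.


Formula: Casting Yield = (W_good / W_total) * 100
Yield = (64 kg / 113 kg) * 100 = 56.6372%

Answer: 56.6372%


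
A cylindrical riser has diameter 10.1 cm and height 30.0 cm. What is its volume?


Formula: V = pi * (D/2)^2 * H  (cylinder volume)
Radius = D/2 = 10.1/2 = 5.05 cm
V = pi * 5.05^2 * 30.0 = 2403.5540 cm^3


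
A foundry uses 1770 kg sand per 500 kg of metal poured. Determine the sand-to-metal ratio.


Formula: Sand-to-Metal Ratio = W_sand / W_metal
Ratio = 1770 kg / 500 kg = 3.5400

3.5400


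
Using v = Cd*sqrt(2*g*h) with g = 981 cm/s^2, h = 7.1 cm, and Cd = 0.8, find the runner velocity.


Formula: v = Cd * sqrt(2 * g * h)  (Torricelli with discharge coefficient)
2*g*h = 2 * 981 * 7.1 = 13930.2 cm^2/s^2
sqrt(13930.2) = 118.02627 cm/s
v = 0.8 * 118.02627 = 94.4210 cm/s

Answer: 94.4210 cm/s


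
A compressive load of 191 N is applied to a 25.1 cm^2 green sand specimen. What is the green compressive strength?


Formula: Compressive Strength = Force / Area
Strength = 191 N / 25.1 cm^2 = 7.6096 N/cm^2

Final answer: 7.6096 N/cm^2


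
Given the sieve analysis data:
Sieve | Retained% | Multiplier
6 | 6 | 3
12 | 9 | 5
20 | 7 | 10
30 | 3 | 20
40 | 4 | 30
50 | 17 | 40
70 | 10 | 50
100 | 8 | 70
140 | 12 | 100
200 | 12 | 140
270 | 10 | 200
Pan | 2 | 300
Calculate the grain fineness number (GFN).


Formula: GFN = sum(pct * multiplier) / sum(pct)
sum(pct * multiplier) = 7533
sum(pct) = 100
GFN = 7533 / 100 = 75.33

Answer: 75.33


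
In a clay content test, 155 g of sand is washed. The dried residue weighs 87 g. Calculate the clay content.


Formula: Clay% = (W_total - W_washed) / W_total * 100
Clay mass = 155 - 87 = 68 g
Clay% = 68 / 155 * 100 = 43.8710%


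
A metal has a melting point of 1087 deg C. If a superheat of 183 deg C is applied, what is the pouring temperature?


Formula: T_pour = T_melt + Superheat
T_pour = 1087 + 183 = 1270 deg C

1270 deg C


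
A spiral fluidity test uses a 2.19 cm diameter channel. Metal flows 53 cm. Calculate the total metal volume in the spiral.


Formula: V = pi * (d/2)^2 * L  (cylinder volume)
Radius = 2.19/2 = 1.095 cm
V = pi * 1.095^2 * 53 = 199.6430 cm^3

199.6430 cm^3


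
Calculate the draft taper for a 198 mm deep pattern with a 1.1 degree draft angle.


Formula: taper = depth * tan(draft_angle)
tan(1.1 deg) = 0.0192010
taper = 198 mm * 0.0192010 = 3.8018 mm

Answer: 3.8018 mm


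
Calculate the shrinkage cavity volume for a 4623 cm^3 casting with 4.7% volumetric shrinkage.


Formula: V_shrink = V_casting * shrinkage_pct / 100
V_shrink = 4623 cm^3 * 4.7 / 100 = 217.2810 cm^3


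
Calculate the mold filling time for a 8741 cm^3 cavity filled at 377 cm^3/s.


Formula: t_fill = V_mold / Q_flow
t = 8741 cm^3 / 377 cm^3/s = 23.1857 s

23.1857 s


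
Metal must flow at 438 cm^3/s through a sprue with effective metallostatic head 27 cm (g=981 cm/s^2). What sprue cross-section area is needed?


Formula: v = sqrt(2*g*h), A = Q/v
Velocity: v = sqrt(2 * 981 * 27) = sqrt(52974) = 230.1608 cm/s
Sprue area: A = Q / v = 438 / 230.1608 = 1.9030 cm^2

Final answer: 1.9030 cm^2


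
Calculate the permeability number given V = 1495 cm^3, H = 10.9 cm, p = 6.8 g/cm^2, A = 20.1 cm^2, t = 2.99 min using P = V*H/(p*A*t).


Formula: Permeability Number P = (V * H) / (p * A * t)
Numerator: V * H = 1495 * 10.9 = 16295.5
Denominator: p * A * t = 6.8 * 20.1 * 2.99 = 408.6732
P = 16295.5 / 408.6732 = 39.8742

39.8742


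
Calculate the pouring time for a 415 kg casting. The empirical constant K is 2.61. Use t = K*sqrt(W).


Formula: t = K * sqrt(W)
sqrt(W) = sqrt(415) = 20.37155
t = 2.61 * 20.37155 = 53.1697 s

53.1697 s


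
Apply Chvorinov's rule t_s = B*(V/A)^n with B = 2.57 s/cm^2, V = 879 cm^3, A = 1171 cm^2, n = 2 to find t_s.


Formula: t_s = B * (V/A)^n  (Chvorinov's rule, n=2)
Modulus M = V/A = 879/1171 = 0.750640 cm
M^2 = 0.750640^2 = 0.563460 cm^2
t_s = 2.57 * 0.563460 = 1.4481 s

1.4481 s


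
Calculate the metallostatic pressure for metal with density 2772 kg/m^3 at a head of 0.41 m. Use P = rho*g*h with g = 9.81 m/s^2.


Formula: P = rho * g * h
rho * g = 2772 * 9.81 = 27193.32 N/m^3
P = 27193.32 * 0.41 = 11149.2612 Pa

11149.2612 Pa


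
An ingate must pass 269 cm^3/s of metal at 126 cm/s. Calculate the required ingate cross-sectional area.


Formula: A_ingate = Q / v  (continuity equation)
A = 269 cm^3/s / 126 cm/s = 2.1349 cm^2


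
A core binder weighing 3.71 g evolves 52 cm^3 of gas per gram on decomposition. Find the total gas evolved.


Formula: V_gas = W_binder * gas_evolution_rate
V = 3.71 g * 52 cm^3/g = 192.9200 cm^3

Final answer: 192.9200 cm^3


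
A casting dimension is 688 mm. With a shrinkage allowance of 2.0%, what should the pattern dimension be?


Formula: L_pattern = L_casting * (1 + shrinkage_rate/100)
Shrinkage factor = 1 + 2.0/100 = 1.02
L_pattern = 688 mm * 1.02 = 701.7600 mm

Answer: 701.7600 mm


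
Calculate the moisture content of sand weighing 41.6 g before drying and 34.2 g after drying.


Formula: MC = (W_wet - W_dry) / W_wet * 100
Water mass = 41.6 - 34.2 = 7.4 g
MC = 7.4 / 41.6 * 100 = 17.7885%

17.7885%


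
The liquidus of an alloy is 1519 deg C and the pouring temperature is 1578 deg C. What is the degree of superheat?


Formula: Superheat = T_pour - T_melt
Superheat = 1578 - 1519 = 59 deg C


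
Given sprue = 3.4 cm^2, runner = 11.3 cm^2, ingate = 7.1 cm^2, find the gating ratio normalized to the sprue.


Sprue:Runner:Ingate = 1 : 11.3/3.4 : 7.1/3.4 = 1:3.32:2.09


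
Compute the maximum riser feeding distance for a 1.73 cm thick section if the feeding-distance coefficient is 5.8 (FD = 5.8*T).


Formula: FD = 5.8 * T  (riser feeding-distance rule)
FD = 5.8 * 1.73 cm = 10.0340 cm

Final answer: 10.0340 cm


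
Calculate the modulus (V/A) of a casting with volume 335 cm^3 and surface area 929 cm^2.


Formula: Casting Modulus M = V / A
M = 335 cm^3 / 929 cm^2 = 0.3606 cm


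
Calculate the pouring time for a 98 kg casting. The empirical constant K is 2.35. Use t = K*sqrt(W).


Formula: t = K * sqrt(W)
sqrt(W) = sqrt(98) = 9.89949
t = 2.35 * 9.89949 = 23.2638 s


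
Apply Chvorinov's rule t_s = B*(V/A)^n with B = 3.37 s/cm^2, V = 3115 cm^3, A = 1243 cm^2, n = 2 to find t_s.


Formula: t_s = B * (V/A)^n  (Chvorinov's rule, n=2)
Modulus M = V/A = 3115/1243 = 2.506034 cm
M^2 = 2.506034^2 = 6.280206 cm^2
t_s = 3.37 * 6.280206 = 21.1643 s

Final answer: 21.1643 s


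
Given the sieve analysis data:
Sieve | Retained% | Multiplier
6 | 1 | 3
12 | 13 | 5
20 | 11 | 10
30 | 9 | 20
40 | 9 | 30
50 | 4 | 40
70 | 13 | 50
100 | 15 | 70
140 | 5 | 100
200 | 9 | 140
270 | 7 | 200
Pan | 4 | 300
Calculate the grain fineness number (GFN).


Formula: GFN = sum(pct * multiplier) / sum(pct)
sum(pct * multiplier) = 6848
sum(pct) = 100
GFN = 6848 / 100 = 68.48

Final answer: 68.48


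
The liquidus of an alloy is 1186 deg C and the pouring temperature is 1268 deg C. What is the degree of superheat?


Formula: Superheat = T_pour - T_melt
Superheat = 1268 - 1186 = 82 deg C

Final answer: 82 deg C


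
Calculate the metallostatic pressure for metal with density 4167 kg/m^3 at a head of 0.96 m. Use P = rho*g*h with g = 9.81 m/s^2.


Formula: P = rho * g * h
rho * g = 4167 * 9.81 = 40878.27 N/m^3
P = 40878.27 * 0.96 = 39243.1392 Pa

Answer: 39243.1392 Pa


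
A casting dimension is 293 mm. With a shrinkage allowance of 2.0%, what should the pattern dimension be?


Formula: L_pattern = L_casting * (1 + shrinkage_rate/100)
Shrinkage factor = 1 + 2.0/100 = 1.02
L_pattern = 293 mm * 1.02 = 298.8600 mm

Final answer: 298.8600 mm


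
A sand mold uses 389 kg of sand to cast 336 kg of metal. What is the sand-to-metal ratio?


Formula: Sand-to-Metal Ratio = W_sand / W_metal
Ratio = 389 kg / 336 kg = 1.1577

Answer: 1.1577


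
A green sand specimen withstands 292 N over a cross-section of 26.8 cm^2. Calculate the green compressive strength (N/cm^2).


Formula: Compressive Strength = Force / Area
Strength = 292 N / 26.8 cm^2 = 10.8955 N/cm^2

Final answer: 10.8955 N/cm^2


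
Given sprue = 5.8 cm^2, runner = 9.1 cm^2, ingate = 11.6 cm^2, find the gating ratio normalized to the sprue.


Sprue:Runner:Ingate = 1 : 9.1/5.8 : 11.6/5.8 = 1:1.57:2.00

1:1.57:2.00


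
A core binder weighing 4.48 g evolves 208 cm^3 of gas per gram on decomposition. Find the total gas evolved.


Formula: V_gas = W_binder * gas_evolution_rate
V = 4.48 g * 208 cm^3/g = 931.8400 cm^3


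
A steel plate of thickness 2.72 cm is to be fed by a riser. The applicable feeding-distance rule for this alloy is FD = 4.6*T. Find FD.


Formula: FD = 4.6 * T  (riser feeding-distance rule)
FD = 4.6 * 2.72 cm = 12.5120 cm

Answer: 12.5120 cm


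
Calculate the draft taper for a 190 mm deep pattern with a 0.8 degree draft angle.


Formula: taper = depth * tan(draft_angle)
tan(0.8 deg) = 0.0139635
taper = 190 mm * 0.0139635 = 2.6531 mm

2.6531 mm


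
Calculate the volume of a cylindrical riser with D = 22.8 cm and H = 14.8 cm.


Formula: V = pi * (D/2)^2 * H  (cylinder volume)
Radius = D/2 = 22.8/2 = 11.4 cm
V = pi * 11.4^2 * 14.8 = 6042.5644 cm^3


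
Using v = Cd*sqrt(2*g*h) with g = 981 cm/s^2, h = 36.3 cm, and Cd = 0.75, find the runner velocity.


Formula: v = Cd * sqrt(2 * g * h)  (Torricelli with discharge coefficient)
2*g*h = 2 * 981 * 36.3 = 71220.6 cm^2/s^2
sqrt(71220.6) = 266.87188 cm/s
v = 0.75 * 266.87188 = 200.1539 cm/s


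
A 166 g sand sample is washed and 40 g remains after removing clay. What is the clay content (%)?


Formula: Clay% = (W_total - W_washed) / W_total * 100
Clay mass = 166 - 40 = 126 g
Clay% = 126 / 166 * 100 = 75.9036%

Final answer: 75.9036%


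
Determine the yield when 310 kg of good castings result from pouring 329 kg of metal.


Formula: Casting Yield = (W_good / W_total) * 100
Yield = (310 kg / 329 kg) * 100 = 94.2249%


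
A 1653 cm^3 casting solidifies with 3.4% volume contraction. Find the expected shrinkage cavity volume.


Formula: V_shrink = V_casting * shrinkage_pct / 100
V_shrink = 1653 cm^3 * 3.4 / 100 = 56.2020 cm^3

56.2020 cm^3


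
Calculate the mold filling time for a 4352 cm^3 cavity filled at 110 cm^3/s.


Formula: t_fill = V_mold / Q_flow
t = 4352 cm^3 / 110 cm^3/s = 39.5636 s

39.5636 s


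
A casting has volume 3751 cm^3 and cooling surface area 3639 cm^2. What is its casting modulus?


Formula: Casting Modulus M = V / A
M = 3751 cm^3 / 3639 cm^2 = 1.0308 cm

Final answer: 1.0308 cm


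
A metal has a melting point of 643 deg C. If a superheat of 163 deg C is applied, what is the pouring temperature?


Formula: T_pour = T_melt + Superheat
T_pour = 643 + 163 = 806 deg C

806 deg C


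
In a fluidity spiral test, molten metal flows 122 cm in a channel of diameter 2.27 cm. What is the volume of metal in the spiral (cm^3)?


Formula: V = pi * (d/2)^2 * L  (cylinder volume)
Radius = 2.27/2 = 1.135 cm
V = pi * 1.135^2 * 122 = 493.7435 cm^3

Final answer: 493.7435 cm^3


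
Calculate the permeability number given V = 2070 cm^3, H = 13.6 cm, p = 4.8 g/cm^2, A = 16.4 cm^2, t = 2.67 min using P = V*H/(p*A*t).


Formula: Permeability Number P = (V * H) / (p * A * t)
Numerator: V * H = 2070 * 13.6 = 28152.0
Denominator: p * A * t = 4.8 * 16.4 * 2.67 = 210.1824
P = 28152.0 / 210.1824 = 133.9408

133.9408


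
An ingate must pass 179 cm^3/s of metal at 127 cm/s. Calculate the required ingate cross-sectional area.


Formula: A_ingate = Q / v  (continuity equation)
A = 179 cm^3/s / 127 cm/s = 1.4094 cm^2

Final answer: 1.4094 cm^2


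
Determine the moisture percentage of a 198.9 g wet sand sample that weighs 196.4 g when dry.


Formula: MC = (W_wet - W_dry) / W_wet * 100
Water mass = 198.9 - 196.4 = 2.5 g
MC = 2.5 / 198.9 * 100 = 1.2569%


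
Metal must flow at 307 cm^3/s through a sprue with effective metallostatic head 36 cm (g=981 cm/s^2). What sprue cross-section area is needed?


Formula: v = sqrt(2*g*h), A = Q/v
Velocity: v = sqrt(2 * 981 * 36) = sqrt(70632) = 265.7668 cm/s
Sprue area: A = Q / v = 307 / 265.7668 = 1.1551 cm^2

Final answer: 1.1551 cm^2


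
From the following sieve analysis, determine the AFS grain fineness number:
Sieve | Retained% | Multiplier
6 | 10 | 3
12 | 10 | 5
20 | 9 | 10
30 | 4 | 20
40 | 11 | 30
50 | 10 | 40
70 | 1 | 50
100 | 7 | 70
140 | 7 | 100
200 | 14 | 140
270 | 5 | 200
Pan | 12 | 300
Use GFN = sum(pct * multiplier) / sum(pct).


Formula: GFN = sum(pct * multiplier) / sum(pct)
sum(pct * multiplier) = 8780
sum(pct) = 100
GFN = 8780 / 100 = 87.80

Final answer: 87.80


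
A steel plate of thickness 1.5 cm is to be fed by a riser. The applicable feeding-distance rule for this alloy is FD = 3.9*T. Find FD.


Formula: FD = 3.9 * T  (riser feeding-distance rule)
FD = 3.9 * 1.5 cm = 5.8500 cm

5.8500 cm


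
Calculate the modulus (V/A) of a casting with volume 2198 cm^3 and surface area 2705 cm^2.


Formula: Casting Modulus M = V / A
M = 2198 cm^3 / 2705 cm^2 = 0.8126 cm

Answer: 0.8126 cm


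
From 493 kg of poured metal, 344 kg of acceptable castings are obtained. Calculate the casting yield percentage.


Formula: Casting Yield = (W_good / W_total) * 100
Yield = (344 kg / 493 kg) * 100 = 69.7769%

69.7769%


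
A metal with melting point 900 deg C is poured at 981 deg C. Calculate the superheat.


Formula: Superheat = T_pour - T_melt
Superheat = 981 - 900 = 81 deg C

Final answer: 81 deg C


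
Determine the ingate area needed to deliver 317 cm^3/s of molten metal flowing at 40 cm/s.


Formula: A_ingate = Q / v  (continuity equation)
A = 317 cm^3/s / 40 cm/s = 7.9250 cm^2

Answer: 7.9250 cm^2


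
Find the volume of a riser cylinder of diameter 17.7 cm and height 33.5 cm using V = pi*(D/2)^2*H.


Formula: V = pi * (D/2)^2 * H  (cylinder volume)
Radius = D/2 = 17.7/2 = 8.85 cm
V = pi * 8.85^2 * 33.5 = 8242.9226 cm^3

Answer: 8242.9226 cm^3


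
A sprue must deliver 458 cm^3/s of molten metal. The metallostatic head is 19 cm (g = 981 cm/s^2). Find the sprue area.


Formula: v = sqrt(2*g*h), A = Q/v
Velocity: v = sqrt(2 * 981 * 19) = sqrt(37278) = 193.0751 cm/s
Sprue area: A = Q / v = 458 / 193.0751 = 2.3721 cm^2


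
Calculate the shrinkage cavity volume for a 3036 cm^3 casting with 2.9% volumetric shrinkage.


Formula: V_shrink = V_casting * shrinkage_pct / 100
V_shrink = 3036 cm^3 * 2.9 / 100 = 88.0440 cm^3

Final answer: 88.0440 cm^3


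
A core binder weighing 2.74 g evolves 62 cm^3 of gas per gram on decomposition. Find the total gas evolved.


Formula: V_gas = W_binder * gas_evolution_rate
V = 2.74 g * 62 cm^3/g = 169.8800 cm^3

169.8800 cm^3


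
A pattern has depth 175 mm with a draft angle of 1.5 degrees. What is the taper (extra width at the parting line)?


Formula: taper = depth * tan(draft_angle)
tan(1.5 deg) = 0.0261859
taper = 175 mm * 0.0261859 = 4.5825 mm

4.5825 mm


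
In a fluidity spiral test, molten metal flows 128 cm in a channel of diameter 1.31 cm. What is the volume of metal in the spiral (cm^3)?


Formula: V = pi * (d/2)^2 * L  (cylinder volume)
Radius = 1.31/2 = 0.655 cm
V = pi * 0.655^2 * 128 = 172.5212 cm^3

Final answer: 172.5212 cm^3


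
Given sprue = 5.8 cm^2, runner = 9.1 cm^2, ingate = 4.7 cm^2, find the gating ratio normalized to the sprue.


Sprue:Runner:Ingate = 1 : 9.1/5.8 : 4.7/5.8 = 1:1.57:0.81

Answer: 1:1.57:0.81


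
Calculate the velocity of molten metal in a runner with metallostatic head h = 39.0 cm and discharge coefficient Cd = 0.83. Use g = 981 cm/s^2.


Formula: v = Cd * sqrt(2 * g * h)  (Torricelli with discharge coefficient)
2*g*h = 2 * 981 * 39.0 = 76518.0 cm^2/s^2
sqrt(76518.0) = 276.61887 cm/s
v = 0.83 * 276.61887 = 229.5937 cm/s

229.5937 cm/s


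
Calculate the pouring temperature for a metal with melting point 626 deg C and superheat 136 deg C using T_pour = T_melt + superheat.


Formula: T_pour = T_melt + Superheat
T_pour = 626 + 136 = 762 deg C

762 deg C


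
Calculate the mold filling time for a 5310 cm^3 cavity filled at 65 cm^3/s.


Formula: t_fill = V_mold / Q_flow
t = 5310 cm^3 / 65 cm^3/s = 81.6923 s

81.6923 s


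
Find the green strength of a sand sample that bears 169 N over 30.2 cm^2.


Formula: Compressive Strength = Force / Area
Strength = 169 N / 30.2 cm^2 = 5.5960 N/cm^2

Final answer: 5.5960 N/cm^2


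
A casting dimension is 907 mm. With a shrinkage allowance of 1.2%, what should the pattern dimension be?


Formula: L_pattern = L_casting * (1 + shrinkage_rate/100)
Shrinkage factor = 1 + 1.2/100 = 1.012
L_pattern = 907 mm * 1.012 = 917.8840 mm

Final answer: 917.8840 mm


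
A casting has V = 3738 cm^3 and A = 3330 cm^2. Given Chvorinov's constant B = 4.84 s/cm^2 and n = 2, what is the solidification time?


Formula: t_s = B * (V/A)^n  (Chvorinov's rule, n=2)
Modulus M = V/A = 3738/3330 = 1.122523 cm
M^2 = 1.122523^2 = 1.260058 cm^2
t_s = 4.84 * 1.260058 = 6.0987 s

6.0987 s


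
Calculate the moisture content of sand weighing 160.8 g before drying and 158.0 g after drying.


Formula: MC = (W_wet - W_dry) / W_wet * 100
Water mass = 160.8 - 158.0 = 2.8 g
MC = 2.8 / 160.8 * 100 = 1.7413%

Final answer: 1.7413%


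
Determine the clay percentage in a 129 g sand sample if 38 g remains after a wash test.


Formula: Clay% = (W_total - W_washed) / W_total * 100
Clay mass = 129 - 38 = 91 g
Clay% = 91 / 129 * 100 = 70.5426%

70.5426%


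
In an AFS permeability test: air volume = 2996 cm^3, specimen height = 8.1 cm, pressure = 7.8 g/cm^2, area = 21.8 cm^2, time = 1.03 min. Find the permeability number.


Formula: Permeability Number P = (V * H) / (p * A * t)
Numerator: V * H = 2996 * 8.1 = 24267.6
Denominator: p * A * t = 7.8 * 21.8 * 1.03 = 175.1412
P = 24267.6 / 175.1412 = 138.5602


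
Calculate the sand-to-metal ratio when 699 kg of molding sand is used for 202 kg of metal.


Formula: Sand-to-Metal Ratio = W_sand / W_metal
Ratio = 699 kg / 202 kg = 3.4604

Answer: 3.4604


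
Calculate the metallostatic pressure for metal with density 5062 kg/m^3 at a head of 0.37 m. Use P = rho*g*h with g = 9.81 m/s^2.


Formula: P = rho * g * h
rho * g = 5062 * 9.81 = 49658.22 N/m^3
P = 49658.22 * 0.37 = 18373.5414 Pa


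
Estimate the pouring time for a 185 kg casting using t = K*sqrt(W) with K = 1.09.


Formula: t = K * sqrt(W)
sqrt(W) = sqrt(185) = 13.60147
t = 1.09 * 13.60147 = 14.8256 s

14.8256 s


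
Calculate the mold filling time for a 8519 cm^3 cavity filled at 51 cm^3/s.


Formula: t_fill = V_mold / Q_flow
t = 8519 cm^3 / 51 cm^3/s = 167.0392 s

Final answer: 167.0392 s


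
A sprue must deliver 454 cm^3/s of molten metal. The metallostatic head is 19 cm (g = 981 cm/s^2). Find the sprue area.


Formula: v = sqrt(2*g*h), A = Q/v
Velocity: v = sqrt(2 * 981 * 19) = sqrt(37278) = 193.0751 cm/s
Sprue area: A = Q / v = 454 / 193.0751 = 2.3514 cm^2


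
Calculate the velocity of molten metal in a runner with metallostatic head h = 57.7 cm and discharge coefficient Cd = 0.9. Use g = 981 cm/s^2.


Formula: v = Cd * sqrt(2 * g * h)  (Torricelli with discharge coefficient)
2*g*h = 2 * 981 * 57.7 = 113207.4 cm^2/s^2
sqrt(113207.4) = 336.46307 cm/s
v = 0.9 * 336.46307 = 302.8168 cm/s

Final answer: 302.8168 cm/s


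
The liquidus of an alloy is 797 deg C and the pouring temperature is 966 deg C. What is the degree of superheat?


Formula: Superheat = T_pour - T_melt
Superheat = 966 - 797 = 169 deg C

Answer: 169 deg C


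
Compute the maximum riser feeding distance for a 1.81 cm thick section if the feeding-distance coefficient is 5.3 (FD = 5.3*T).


Formula: FD = 5.3 * T  (riser feeding-distance rule)
FD = 5.3 * 1.81 cm = 9.5930 cm

Final answer: 9.5930 cm


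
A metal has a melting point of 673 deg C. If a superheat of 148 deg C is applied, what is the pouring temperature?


Formula: T_pour = T_melt + Superheat
T_pour = 673 + 148 = 821 deg C

821 deg C


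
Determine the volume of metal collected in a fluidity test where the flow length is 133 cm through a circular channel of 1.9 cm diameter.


Formula: V = pi * (d/2)^2 * L  (cylinder volume)
Radius = 1.9/2 = 0.95 cm
V = pi * 0.95^2 * 133 = 377.0932 cm^3


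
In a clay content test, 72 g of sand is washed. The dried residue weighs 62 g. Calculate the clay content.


Formula: Clay% = (W_total - W_washed) / W_total * 100
Clay mass = 72 - 62 = 10 g
Clay% = 10 / 72 * 100 = 13.8889%


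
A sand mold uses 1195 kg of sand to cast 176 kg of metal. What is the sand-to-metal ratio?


Formula: Sand-to-Metal Ratio = W_sand / W_metal
Ratio = 1195 kg / 176 kg = 6.7898

6.7898


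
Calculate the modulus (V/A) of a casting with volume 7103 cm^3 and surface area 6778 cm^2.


Formula: Casting Modulus M = V / A
M = 7103 cm^3 / 6778 cm^2 = 1.0479 cm


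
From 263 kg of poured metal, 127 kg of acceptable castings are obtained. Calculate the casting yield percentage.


Formula: Casting Yield = (W_good / W_total) * 100
Yield = (127 kg / 263 kg) * 100 = 48.2890%

48.2890%


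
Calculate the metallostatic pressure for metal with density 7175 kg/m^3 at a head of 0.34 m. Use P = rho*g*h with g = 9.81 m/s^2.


Formula: P = rho * g * h
rho * g = 7175 * 9.81 = 70386.75 N/m^3
P = 70386.75 * 0.34 = 23931.4950 Pa

Final answer: 23931.4950 Pa


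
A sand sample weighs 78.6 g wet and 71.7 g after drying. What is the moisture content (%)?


Formula: MC = (W_wet - W_dry) / W_wet * 100
Water mass = 78.6 - 71.7 = 6.9 g
MC = 6.9 / 78.6 * 100 = 8.7786%

Answer: 8.7786%


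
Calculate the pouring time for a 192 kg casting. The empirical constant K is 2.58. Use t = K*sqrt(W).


Formula: t = K * sqrt(W)
sqrt(W) = sqrt(192) = 13.85641
t = 2.58 * 13.85641 = 35.7495 s

Answer: 35.7495 s


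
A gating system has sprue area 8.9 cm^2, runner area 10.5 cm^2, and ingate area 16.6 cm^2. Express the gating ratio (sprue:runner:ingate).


Sprue:Runner:Ingate = 1 : 10.5/8.9 : 16.6/8.9 = 1:1.18:1.87

1:1.18:1.87


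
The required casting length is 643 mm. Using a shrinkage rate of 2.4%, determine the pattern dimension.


Formula: L_pattern = L_casting * (1 + shrinkage_rate/100)
Shrinkage factor = 1 + 2.4/100 = 1.024
L_pattern = 643 mm * 1.024 = 658.4320 mm

Final answer: 658.4320 mm


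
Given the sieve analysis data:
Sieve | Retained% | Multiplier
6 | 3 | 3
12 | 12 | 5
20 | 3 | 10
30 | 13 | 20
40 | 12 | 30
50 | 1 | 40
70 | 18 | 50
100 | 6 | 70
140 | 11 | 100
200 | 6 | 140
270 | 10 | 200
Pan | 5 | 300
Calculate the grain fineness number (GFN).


Formula: GFN = sum(pct * multiplier) / sum(pct)
sum(pct * multiplier) = 7519
sum(pct) = 100
GFN = 7519 / 100 = 75.19

Final answer: 75.19


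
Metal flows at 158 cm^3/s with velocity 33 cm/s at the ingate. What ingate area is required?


Formula: A_ingate = Q / v  (continuity equation)
A = 158 cm^3/s / 33 cm/s = 4.7879 cm^2

Final answer: 4.7879 cm^2


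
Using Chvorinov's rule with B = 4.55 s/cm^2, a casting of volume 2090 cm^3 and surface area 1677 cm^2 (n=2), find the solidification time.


Formula: t_s = B * (V/A)^n  (Chvorinov's rule, n=2)
Modulus M = V/A = 2090/1677 = 1.246273 cm
M^2 = 1.246273^2 = 1.553196 cm^2
t_s = 4.55 * 1.553196 = 7.0670 s

Final answer: 7.0670 s


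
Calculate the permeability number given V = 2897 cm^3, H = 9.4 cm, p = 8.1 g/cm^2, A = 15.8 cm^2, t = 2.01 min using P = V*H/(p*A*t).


Formula: Permeability Number P = (V * H) / (p * A * t)
Numerator: V * H = 2897 * 9.4 = 27231.8
Denominator: p * A * t = 8.1 * 15.8 * 2.01 = 257.2398
P = 27231.8 / 257.2398 = 105.8615


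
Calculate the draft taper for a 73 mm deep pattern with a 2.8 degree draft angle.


Formula: taper = depth * tan(draft_angle)
tan(2.8 deg) = 0.0489082
taper = 73 mm * 0.0489082 = 3.5703 mm


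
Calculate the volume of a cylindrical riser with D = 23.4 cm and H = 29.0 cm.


Formula: V = pi * (D/2)^2 * H  (cylinder volume)
Radius = D/2 = 23.4/2 = 11.7 cm
V = pi * 11.7^2 * 29.0 = 12471.5259 cm^3

Answer: 12471.5259 cm^3


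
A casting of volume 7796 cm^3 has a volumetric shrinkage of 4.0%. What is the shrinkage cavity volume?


Formula: V_shrink = V_casting * shrinkage_pct / 100
V_shrink = 7796 cm^3 * 4.0 / 100 = 311.8400 cm^3

Final answer: 311.8400 cm^3


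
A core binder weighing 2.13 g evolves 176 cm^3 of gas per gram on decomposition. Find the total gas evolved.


Formula: V_gas = W_binder * gas_evolution_rate
V = 2.13 g * 176 cm^3/g = 374.8800 cm^3


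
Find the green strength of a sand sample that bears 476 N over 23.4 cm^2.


Formula: Compressive Strength = Force / Area
Strength = 476 N / 23.4 cm^2 = 20.3419 N/cm^2

Final answer: 20.3419 N/cm^2


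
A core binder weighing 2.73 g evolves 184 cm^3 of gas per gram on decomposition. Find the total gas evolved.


Formula: V_gas = W_binder * gas_evolution_rate
V = 2.73 g * 184 cm^3/g = 502.3200 cm^3

502.3200 cm^3


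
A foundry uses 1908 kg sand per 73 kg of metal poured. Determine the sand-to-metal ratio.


Formula: Sand-to-Metal Ratio = W_sand / W_metal
Ratio = 1908 kg / 73 kg = 26.1370


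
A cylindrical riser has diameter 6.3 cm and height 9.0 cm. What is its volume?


Formula: V = pi * (D/2)^2 * H  (cylinder volume)
Radius = D/2 = 6.3/2 = 3.15 cm
V = pi * 3.15^2 * 9.0 = 280.5521 cm^3


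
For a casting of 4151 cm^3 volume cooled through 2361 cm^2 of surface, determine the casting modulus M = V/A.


Formula: Casting Modulus M = V / A
M = 4151 cm^3 / 2361 cm^2 = 1.7582 cm


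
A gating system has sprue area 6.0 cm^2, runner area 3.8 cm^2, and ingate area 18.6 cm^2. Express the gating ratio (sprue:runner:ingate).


Sprue:Runner:Ingate = 1 : 3.8/6.0 : 18.6/6.0 = 1:0.63:3.10


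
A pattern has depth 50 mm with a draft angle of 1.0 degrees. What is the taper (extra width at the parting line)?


Formula: taper = depth * tan(draft_angle)
tan(1.0 deg) = 0.0174551
taper = 50 mm * 0.0174551 = 0.8728 mm

0.8728 mm


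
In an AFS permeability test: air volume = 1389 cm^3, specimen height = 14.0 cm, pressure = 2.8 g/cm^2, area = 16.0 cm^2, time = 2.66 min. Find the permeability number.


Formula: Permeability Number P = (V * H) / (p * A * t)
Numerator: V * H = 1389 * 14.0 = 19446.0
Denominator: p * A * t = 2.8 * 16.0 * 2.66 = 119.168
P = 19446.0 / 119.168 = 163.1814

Answer: 163.1814


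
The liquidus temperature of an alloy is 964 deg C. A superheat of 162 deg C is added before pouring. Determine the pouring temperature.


Formula: T_pour = T_melt + Superheat
T_pour = 964 + 162 = 1126 deg C

Final answer: 1126 deg C


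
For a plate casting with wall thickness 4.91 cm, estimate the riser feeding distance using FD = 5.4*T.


Formula: FD = 5.4 * T  (riser feeding-distance rule)
FD = 5.4 * 4.91 cm = 26.5140 cm

Answer: 26.5140 cm


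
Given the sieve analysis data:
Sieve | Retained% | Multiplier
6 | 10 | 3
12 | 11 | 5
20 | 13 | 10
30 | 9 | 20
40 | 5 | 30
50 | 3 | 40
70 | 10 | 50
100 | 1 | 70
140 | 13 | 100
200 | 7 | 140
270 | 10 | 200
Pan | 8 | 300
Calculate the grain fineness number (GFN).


Formula: GFN = sum(pct * multiplier) / sum(pct)
sum(pct * multiplier) = 7915
sum(pct) = 100
GFN = 7915 / 100 = 79.15

Final answer: 79.15


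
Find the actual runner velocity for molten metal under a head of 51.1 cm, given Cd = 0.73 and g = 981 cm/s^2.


Formula: v = Cd * sqrt(2 * g * h)  (Torricelli with discharge coefficient)
2*g*h = 2 * 981 * 51.1 = 100258.2 cm^2/s^2
sqrt(100258.2) = 316.63575 cm/s
v = 0.73 * 316.63575 = 231.1441 cm/s


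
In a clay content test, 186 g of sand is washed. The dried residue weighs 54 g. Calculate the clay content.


Formula: Clay% = (W_total - W_washed) / W_total * 100
Clay mass = 186 - 54 = 132 g
Clay% = 132 / 186 * 100 = 70.9677%

Answer: 70.9677%


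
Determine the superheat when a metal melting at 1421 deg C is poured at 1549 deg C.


Formula: Superheat = T_pour - T_melt
Superheat = 1549 - 1421 = 128 deg C

128 deg C


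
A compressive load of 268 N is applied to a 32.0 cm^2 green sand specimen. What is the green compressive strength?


Formula: Compressive Strength = Force / Area
Strength = 268 N / 32.0 cm^2 = 8.3750 N/cm^2

Final answer: 8.3750 N/cm^2


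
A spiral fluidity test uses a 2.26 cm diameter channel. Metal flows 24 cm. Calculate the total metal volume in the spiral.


Formula: V = pi * (d/2)^2 * L  (cylinder volume)
Radius = 2.26/2 = 1.13 cm
V = pi * 1.13^2 * 24 = 96.2760 cm^3
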